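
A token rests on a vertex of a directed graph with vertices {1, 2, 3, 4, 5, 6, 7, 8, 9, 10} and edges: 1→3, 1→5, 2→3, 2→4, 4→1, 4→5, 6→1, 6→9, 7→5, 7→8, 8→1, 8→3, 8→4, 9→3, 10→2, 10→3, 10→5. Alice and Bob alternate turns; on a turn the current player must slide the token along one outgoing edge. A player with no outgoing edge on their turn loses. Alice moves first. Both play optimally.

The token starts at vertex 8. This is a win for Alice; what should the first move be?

Move to 3.

Classify positions by backward induction: terminal positions (no move available) are L. From any other position, the mover wins iff some move reaches an L.
Every edge goes from a vertex to one that appears earlier in the order 3, 5, 1, 9, 4, 2, 8, 6, 7, 10, so processing vertices in that order labels each vertex after all of its successors.
3: no outgoing edge → L
5: no outgoing edge → L
1: W (go to 5, an L position)
9: W (go to 3, an L position)
4: W (go to 5, an L position)
2: W (go to 3, an L position)
8: W (go to 3, an L position)
6: L (options 9(W), 1(W) are all W)
7: W (go to 5, an L position)
10: W (go to 5, an L position)
From 8, the L positions reachable in one move are: 3.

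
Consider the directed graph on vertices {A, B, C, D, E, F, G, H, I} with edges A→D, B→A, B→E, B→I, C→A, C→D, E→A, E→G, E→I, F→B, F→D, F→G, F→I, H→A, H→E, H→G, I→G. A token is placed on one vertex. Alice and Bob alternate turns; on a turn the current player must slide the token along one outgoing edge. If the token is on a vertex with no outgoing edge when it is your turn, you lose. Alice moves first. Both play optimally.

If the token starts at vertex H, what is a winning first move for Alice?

Move to G.

Use the standard recursion: the mover loses at a terminal position; elsewhere, the mover wins exactly when some move hands the opponent an L position.
Every edge goes from a vertex to one that appears earlier in the order G, D, A, I, C, E, B, H, F, so processing vertices in that order labels each vertex after all of its successors.
G: no outgoing edge → L
D: no outgoing edge → L
A: W (go to D, an L position)
I: W (go to G, an L position)
C: W (go to D, an L position)
E: W (go to G, an L position)
B: L (options E(W), I(W), A(W) are all W)
H: W (go to G, an L position)
F: W (go to B, an L position)
From H, the L positions reachable in one move are: G.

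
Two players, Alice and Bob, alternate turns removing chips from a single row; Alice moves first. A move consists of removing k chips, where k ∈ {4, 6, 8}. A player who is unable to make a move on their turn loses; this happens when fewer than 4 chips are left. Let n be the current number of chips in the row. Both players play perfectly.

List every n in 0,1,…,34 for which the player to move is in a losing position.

0, 1, 2, 3, 12, 13, 14, 15, 24, 25, 26, 27

Build the W/L table. Terminal = L. A non-terminal position is W if it has a move to some L; otherwise it is L.
n=0: no move → L
n=1: no move → L
n=2: no move → L
n=3: no move → L
n=4: W (go to 0, an L position)
n=5: W (go to 1, an L position)
n=6: W (go to 2, an L position)
n=7: W (go to 3, an L position)
n=8: W (go to 2, an L position)
n=9: W (go to 3, an L position)
n=10: W (go to 2, an L position)
n=11: W (go to 3, an L position)
n=12: L (options 8(W), 6(W), 4(W) are all W)
n=13: L (options 9(W), 7(W), 5(W) are all W)
n=14: L (options 10(W), 8(W), 6(W) are all W)
n=15: L (options 11(W), 9(W), 7(W) are all W)
n=16: W (go to 12, an L position)
n=17: W (go to 13, an L position)
n=18: W (go to 14, an L position)
n=19: W (go to 15, an L position)
n=20: W (go to 14, an L position)
n=21: W (go to 15, an L position)
n=22: W (go to 14, an L position)
n=23: W (go to 15, an L position)
n=24: L (options 20(W), 18(W), 16(W) are all W)
n=25: L (options 21(W), 19(W), 17(W) are all W)
n=26: L (options 22(W), 20(W), 18(W) are all W)
n=27: L (options 23(W), 21(W), 19(W) are all W)
n=28: W (go to 24, an L position)
n=29: W (go to 25, an L position)
n=30: W (go to 26, an L position)
n=31: W (go to 27, an L position)
n=32: W (go to 26, an L position)
n=33: W (go to 27, an L position)
n=34: W (go to 26, an L position)
The losing starting values of n are exactly the entries labelled L in this table (12 of them).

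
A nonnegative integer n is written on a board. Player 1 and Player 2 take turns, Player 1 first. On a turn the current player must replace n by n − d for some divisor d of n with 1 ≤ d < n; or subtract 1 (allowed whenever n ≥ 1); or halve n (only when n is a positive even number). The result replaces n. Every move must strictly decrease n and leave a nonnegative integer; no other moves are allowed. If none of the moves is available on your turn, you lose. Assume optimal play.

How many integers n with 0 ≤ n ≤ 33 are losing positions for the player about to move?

Work bottom-up. With no move the player to move loses. Otherwise the position is W if at least one move leads to an L position for the opponent, and L if every move leads to a W.
n=0: no move → L
n=1: reaches L-position 0 → W
n=2: only reaches 1(W), which is W → L
n=3: reaches L-position 2 → W
n=4: reaches L-position 2 → W
n=5: only reaches 4(W), which is W → L
n=6: reaches L-position 5 → W
n=7: only reaches 6(W), which is W → L
n=8: reaches L-position 7 → W
n=9: only reaches 6(W), 8(W), all W → L
n=10: reaches L-position 5 → W
n=11: only reaches 10(W), which is W → L
n=12: reaches L-position 9 → W
n=13: only reaches 12(W), which is W → L
n=14: reaches L-position 7 → W
n=15: only reaches 10(W), 12(W), 14(W), all W → L
n=16: reaches L-position 15 → W
n=17: only reaches 16(W), which is W → L
n=18: reaches L-position 9 → W
n=19: only reaches 18(W), which is W → L
n=20: reaches L-position 15 → W
n=21: only reaches 14(W), 18(W), 20(W), all W → L
n=22: reaches L-position 11 → W
n=23: only reaches 22(W), which is W → L
n=24: reaches L-position 21 → W
n=25: only reaches 20(W), 24(W), all W → L
n=26: reaches L-position 13 → W
n=27: only reaches 18(W), 24(W), 26(W), all W → L
n=28: reaches L-position 21 → W
n=29: only reaches 28(W), which is W → L
n=30: reaches L-position 15 → W
n=31: only reaches 30(W), which is W → L
n=32: reaches L-position 31 → W
n=33: only reaches 22(W), 30(W), 32(W), all W → L
L entries with 0 ≤ n ≤ 33: n = 0, 2, 5, 7, 9, 11, 13, 15, 17, 19, 21, 23, 25, 27, 29, 31, 33; that makes 17.

17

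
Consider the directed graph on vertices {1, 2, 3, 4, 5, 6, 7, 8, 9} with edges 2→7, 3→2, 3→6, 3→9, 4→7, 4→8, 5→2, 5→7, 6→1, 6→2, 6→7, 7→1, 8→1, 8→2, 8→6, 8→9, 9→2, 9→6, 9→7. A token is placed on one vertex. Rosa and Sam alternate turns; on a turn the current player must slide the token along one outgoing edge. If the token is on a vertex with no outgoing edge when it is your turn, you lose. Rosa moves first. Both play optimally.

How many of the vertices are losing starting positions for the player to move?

3

Build the W/L table. Terminal = L. A non-terminal position is W if it has a move to some L; otherwise it is L.
Every edge goes from a vertex to one that appears earlier in the order 1, 7, 2, 6, 9, 8, 4, 3, 5, so processing vertices in that order labels each vertex after all of its successors.
1: no outgoing edge → L
7: reaches L-position 1 → W
2: only reaches 7(W), which is W → L
6: reaches L-position 2 → W
9: reaches L-position 2 → W
8: reaches L-position 2 → W
4: only reaches 8(W), 7(W), all W → L
3: reaches L-position 2 → W
5: reaches L-position 2 → W
The L vertices are 1, 2, 4; that is 3 in all.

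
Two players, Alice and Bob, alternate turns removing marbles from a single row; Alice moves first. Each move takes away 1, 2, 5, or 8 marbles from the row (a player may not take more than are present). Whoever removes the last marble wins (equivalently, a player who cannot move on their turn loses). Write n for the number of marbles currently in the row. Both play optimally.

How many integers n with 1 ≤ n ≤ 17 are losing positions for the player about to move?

5

Work bottom-up. With no move the player to move loses. Otherwise the position is W if at least one move leads to an L position for the opponent, and L if every move leads to a W.
n=0: no move → L
n=1: reaches L-position 0 → W
n=2: reaches L-position 0 → W
n=3: only reaches 2(W), 1(W), all W → L
n=4: reaches L-position 3 → W
n=5: reaches L-position 3 → W
n=6: only reaches 5(W), 4(W), 1(W), all W → L
n=7: reaches L-position 6 → W
n=8: reaches L-position 6 → W
n=9: only reaches 8(W), 7(W), 4(W), 1(W), all W → L
n=10: reaches L-position 9 → W
n=11: reaches L-position 9 → W
n=12: only reaches 11(W), 10(W), 7(W), 4(W), all W → L
n=13: reaches L-position 12 → W
n=14: reaches L-position 12 → W
n=15: only reaches 14(W), 13(W), 10(W), 7(W), all W → L
n=16: reaches L-position 15 → W
n=17: reaches L-position 15 → W
L entries with 1 ≤ n ≤ 17 (n=0 is outside the asked range and is not counted): n = 3, 6, 9, 12, 15; that makes 5.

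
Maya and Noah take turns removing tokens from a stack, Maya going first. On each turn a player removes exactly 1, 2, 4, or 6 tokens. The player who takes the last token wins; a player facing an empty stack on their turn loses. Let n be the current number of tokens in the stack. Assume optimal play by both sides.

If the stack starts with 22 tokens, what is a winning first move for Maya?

Use the standard recursion: the mover loses at a terminal position; elsewhere, the mover wins exactly when some move hands the opponent an L position.
n=0: no move → L
n=1: can move to 0, which is L ⇒ W
n=2: can move to 0, which is L ⇒ W
n=3: moves to 2(W), 1(W); every one is W ⇒ L
n=4: can move to 3, which is L ⇒ W
n=5: can move to 3, which is L ⇒ W
n=6: can move to 0, which is L ⇒ W
n=7: can move to 3, which is L ⇒ W
n=8: moves to 7(W), 6(W), 4(W), 2(W); every one is W ⇒ L
n=9: can move to 8, which is L ⇒ W
n=10: can move to 8, which is L ⇒ W
n=11: moves to 10(W), 9(W), 7(W), 5(W); every one is W ⇒ L
n=12: can move to 11, which is L ⇒ W
n=13: can move to 11, which is L ⇒ W
n=14: can move to 8, which is L ⇒ W
n=15: can move to 11, which is L ⇒ W
n=16: moves to 15(W), 14(W), 12(W), 10(W); every one is W ⇒ L
n=17: can move to 16, which is L ⇒ W
n=18: can move to 16, which is L ⇒ W
n=19: moves to 18(W), 17(W), 15(W), 13(W); every one is W ⇒ L
n=20: can move to 19, which is L ⇒ W
n=21: can move to 19, which is L ⇒ W
n=22: can move to 16, which is L ⇒ W
From 22, the L positions reachable in one move are: 16.

Remove 6, leaving 16.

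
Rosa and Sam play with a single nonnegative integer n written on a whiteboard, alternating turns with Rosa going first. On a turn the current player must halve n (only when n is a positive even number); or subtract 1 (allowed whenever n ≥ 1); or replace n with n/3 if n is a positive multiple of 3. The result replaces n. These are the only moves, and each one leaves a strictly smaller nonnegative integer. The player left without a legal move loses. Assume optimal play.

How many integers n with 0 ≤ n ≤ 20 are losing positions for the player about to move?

Compute win/loss labels from the base case upward. A position with no move is L. Any other position is W if it can reach an L in one move, else L.
n=0: no move → L
n=1: →0(L), so W
n=2: →1(W) only, which is W, so L
n=3: →2(L), so W
n=4: →2(L), so W
n=5: →4(W) only, which is W, so L
n=6: →2(L), so W
n=7: →6(W) only, which is W, so L
n=8: →7(L), so W
n=9: →3(W), 8(W) — all W, so L
n=10: →5(L), so W
n=11: →10(W) only, which is W, so L
n=12: →11(L), so W
n=13: →12(W) only, which is W, so L
n=14: →7(L), so W
n=15: →5(L), so W
n=16: →8(W), 15(W) — all W, so L
n=17: →16(L), so W
n=18: →9(L), so W
n=19: →18(W) only, which is W, so L
n=20: →19(L), so W
L entries with 0 ≤ n ≤ 20: n = 0, 2, 5, 7, 9, 11, 13, 16, 19; that makes 9.

9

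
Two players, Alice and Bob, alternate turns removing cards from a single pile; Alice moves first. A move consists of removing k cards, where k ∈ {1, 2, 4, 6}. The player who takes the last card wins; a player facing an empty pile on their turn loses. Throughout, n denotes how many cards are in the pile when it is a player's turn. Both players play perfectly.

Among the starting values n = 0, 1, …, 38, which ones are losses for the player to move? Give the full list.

Positions with no move are L. A position that does have a move is losing for the player to move precisely when every available move leads to a winning position for the opponent. Fill in the labels:
n=0: no move → L
n=1: →0(L), so W
n=2: →0(L), so W
n=3: →2(W), 1(W) — all W, so L
n=4: →3(L), so W
n=5: →3(L), so W
n=6: →0(L), so W
n=7: →3(L), so W
n=8: →7(W), 6(W), 4(W), 2(W) — all W, so L
n=9: →8(L), so W
n=10: →8(L), so W
n=11: →10(W), 9(W), 7(W), 5(W) — all W, so L
n=12: →11(L), so W
n=13: →11(L), so W
n=14: →8(L), so W
n=15: →11(L), so W
n=16: →15(W), 14(W), 12(W), 10(W) — all W, so L
n=17: →16(L), so W
n=18: →16(L), so W
n=19: →18(W), 17(W), 15(W), 13(W) — all W, so L
n=20: →19(L), so W
n=21: →19(L), so W
n=22: →16(L), so W
n=23: →19(L), so W
n=24: →23(W), 22(W), 20(W), 18(W) — all W, so L
n=25: →24(L), so W
n=26: →24(L), so W
n=27: →26(W), 25(W), 23(W), 21(W) — all W, so L
n=28: →27(L), so W
n=29: →27(L), so W
n=30: →24(L), so W
n=31: →27(L), so W
n=32: →31(W), 30(W), 28(W), 26(W) — all W, so L
n=33: →32(L), so W
n=34: →32(L), so W
n=35: →34(W), 33(W), 31(W), 29(W) — all W, so L
n=36: →35(L), so W
n=37: →35(L), so W
n=38: →32(L), so W
The losing starting values of n are exactly the entries labelled L in this table (10 of them).

0, 3, 8, 11, 16, 19, 24, 27, 32, 35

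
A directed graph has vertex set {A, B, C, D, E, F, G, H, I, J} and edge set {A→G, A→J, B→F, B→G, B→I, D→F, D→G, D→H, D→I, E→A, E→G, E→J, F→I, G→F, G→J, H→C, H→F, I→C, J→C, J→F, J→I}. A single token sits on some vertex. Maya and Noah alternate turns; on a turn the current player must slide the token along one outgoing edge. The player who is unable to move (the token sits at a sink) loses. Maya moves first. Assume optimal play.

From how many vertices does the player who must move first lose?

3

Work bottom-up. With no move the player to move loses. Otherwise the position is W if at least one move leads to an L position for the opponent, and L if every move leads to a W.
Every edge goes from a vertex to one that appears earlier in the order C, I, F, J, G, A, H, B, E, D, so processing vertices in that order labels each vertex after all of its successors.
C: no outgoing edge → L
I: can move to C, which is L ⇒ W
F: the only move is to I(W), a W ⇒ L
J: can move to F, which is L ⇒ W
G: can move to F, which is L ⇒ W
A: moves to G(W), J(W); every one is W ⇒ L
H: can move to F, which is L ⇒ W
B: can move to F, which is L ⇒ W
E: can move to A, which is L ⇒ W
D: can move to F, which is L ⇒ W
The L vertices are A, C, F; that is 3 in all.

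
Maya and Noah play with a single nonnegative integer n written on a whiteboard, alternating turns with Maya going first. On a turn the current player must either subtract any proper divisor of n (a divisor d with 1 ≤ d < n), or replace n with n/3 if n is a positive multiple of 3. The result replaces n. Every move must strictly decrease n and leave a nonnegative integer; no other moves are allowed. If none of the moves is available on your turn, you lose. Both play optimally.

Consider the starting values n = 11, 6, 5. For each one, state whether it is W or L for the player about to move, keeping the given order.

11: L, 6: W, 5: W

Compute win/loss labels from the base case upward. A position with no move is L. Any other position is W if it can reach an L in one move, else L.
n=0: no move → L
n=1: no move → L
n=2: reaches L-position 1 → W
n=3: reaches L-position 1 → W
n=4: only reaches 2(W), 3(W), all W → L
n=5: reaches L-position 4 → W
n=6: reaches L-position 4 → W
n=7: only reaches 6(W), which is W → L
n=8: reaches L-position 4 → W
n=9: only reaches 3(W), 6(W), 8(W), all W → L
n=10: reaches L-position 9 → W
n=11: only reaches 10(W), which is W → L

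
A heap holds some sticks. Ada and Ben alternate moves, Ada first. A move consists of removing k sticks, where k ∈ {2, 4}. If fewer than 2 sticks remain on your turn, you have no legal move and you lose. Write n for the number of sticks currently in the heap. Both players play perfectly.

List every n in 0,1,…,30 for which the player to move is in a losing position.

Build the W/L table. Terminal = L. A non-terminal position is W if it has a move to some L; otherwise it is L.
n=0: no move → L
n=1: no move → L
n=2: W (go to 0, an L position)
n=3: W (go to 1, an L position)
n=4: W (go to 0, an L position)
n=5: W (go to 1, an L position)
n=6: L (options 4(W), 2(W) are all W)
n=7: L (options 5(W), 3(W) are all W)
n=8: W (go to 6, an L position)
n=9: W (go to 7, an L position)
n=10: W (go to 6, an L position)
n=11: W (go to 7, an L position)
n=12: L (options 10(W), 8(W) are all W)
n=13: L (options 11(W), 9(W) are all W)
n=14: W (go to 12, an L position)
n=15: W (go to 13, an L position)
n=16: W (go to 12, an L position)
n=17: W (go to 13, an L position)
n=18: L (options 16(W), 14(W) are all W)
n=19: L (options 17(W), 15(W) are all W)
n=20: W (go to 18, an L position)
n=21: W (go to 19, an L position)
n=22: W (go to 18, an L position)
n=23: W (go to 19, an L position)
n=24: L (options 22(W), 20(W) are all W)
n=25: L (options 23(W), 21(W) are all W)
n=26: W (go to 24, an L position)
n=27: W (go to 25, an L position)
n=28: W (go to 24, an L position)
n=29: W (go to 25, an L position)
n=30: L (options 28(W), 26(W) are all W)
Reading off the rows marked L gives the requested list; there are 11 such values of n.

0, 1, 6, 7, 12, 13, 18, 19, 24, 25, 30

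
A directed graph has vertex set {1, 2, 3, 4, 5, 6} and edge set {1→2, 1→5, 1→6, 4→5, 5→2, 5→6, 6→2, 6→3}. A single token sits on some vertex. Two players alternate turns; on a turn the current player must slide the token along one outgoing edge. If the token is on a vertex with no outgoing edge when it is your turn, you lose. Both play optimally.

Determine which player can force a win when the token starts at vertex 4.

The second player wins.

Build the W/L table. Terminal = L. A non-terminal position is W if it has a move to some L; otherwise it is L.
Every edge goes from a vertex to one that appears earlier in the order 2, 3, 6, 5, 1, 4, so processing vertices in that order labels each vertex after all of its successors.
2: no outgoing edge → L
3: no outgoing edge → L
6: W (go to 3, an L position)
5: W (go to 2, an L position)
1: W (go to 2, an L position)
4: L (sole option 5(W) is W)
The starting position 4 is L: whatever the player to move does, the opponent receives a W position.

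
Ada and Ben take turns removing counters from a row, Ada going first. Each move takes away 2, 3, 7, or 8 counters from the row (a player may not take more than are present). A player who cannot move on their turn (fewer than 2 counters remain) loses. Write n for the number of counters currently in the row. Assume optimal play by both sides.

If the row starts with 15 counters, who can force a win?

Label each position W (a win for the player to move) or L (a loss). A position with no legal move is L; any other position is W exactly when some move reaches an L, and L when every move reaches a W.
n=0: no move → L
n=1: no move → L
n=2: →0(L), so W
n=3: →1(L), so W
n=4: →1(L), so W
n=5: →3(W), 2(W) — all W, so L
n=6: →4(W), 3(W) — all W, so L
n=7: →5(L), so W
n=8: →6(L), so W
n=9: →6(L), so W
n=10: →8(W), 7(W), 3(W), 2(W) — all W, so L
n=11: →9(W), 8(W), 4(W), 3(W) — all W, so L
n=12: →10(L), so W
n=13: →11(L), so W
n=14: →11(L), so W
n=15: →13(W), 12(W), 8(W), 7(W) — all W, so L
Every move from 15 reaches a W position, so the mover loses.

Ben wins.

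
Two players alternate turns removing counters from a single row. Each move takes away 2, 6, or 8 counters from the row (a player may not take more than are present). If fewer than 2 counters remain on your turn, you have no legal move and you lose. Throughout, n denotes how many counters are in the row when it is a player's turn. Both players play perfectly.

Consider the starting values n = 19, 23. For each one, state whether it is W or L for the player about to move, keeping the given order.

19: L, 23: W

Compute win/loss labels from the base case upward. A position with no move is L. Any other position is W if it can reach an L in one move, else L.
n=0: no move → L
n=1: no move → L
n=2: →0(L), so W
n=3: →1(L), so W
n=4: →2(W) only, which is W, so L
n=5: →3(W) only, which is W, so L
n=6: →4(L), so W
n=7: →5(L), so W
n=8: →0(L), so W
n=9: →1(L), so W
n=10: →4(L), so W
n=11: →5(L), so W
n=12: →4(L), so W
n=13: →5(L), so W
n=14: →12(W), 8(W), 6(W) — all W, so L
n=15: →13(W), 9(W), 7(W) — all W, so L
n=16: →14(L), so W
n=17: →15(L), so W
n=18: →16(W), 12(W), 10(W) — all W, so L
n=19: →17(W), 13(W), 11(W) — all W, so L
n=20: →18(L), so W
n=21: →19(L), so W
n=22: →14(L), so W
n=23: →15(L), so W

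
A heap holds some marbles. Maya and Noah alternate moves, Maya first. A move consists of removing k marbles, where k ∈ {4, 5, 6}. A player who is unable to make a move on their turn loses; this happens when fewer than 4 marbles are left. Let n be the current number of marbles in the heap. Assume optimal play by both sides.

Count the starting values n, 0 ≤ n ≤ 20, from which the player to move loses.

Work bottom-up. With no move the player to move loses. Otherwise the position is W if at least one move leads to an L position for the opponent, and L if every move leads to a W.
n=0: no move → L
n=1: no move → L
n=2: no move → L
n=3: no move → L
n=4: can move to 0, which is L ⇒ W
n=5: can move to 1, which is L ⇒ W
n=6: can move to 2, which is L ⇒ W
n=7: can move to 3, which is L ⇒ W
n=8: can move to 3, which is L ⇒ W
n=9: can move to 3, which is L ⇒ W
n=10: moves to 6(W), 5(W), 4(W); every one is W ⇒ L
n=11: moves to 7(W), 6(W), 5(W); every one is W ⇒ L
n=12: moves to 8(W), 7(W), 6(W); every one is W ⇒ L
n=13: moves to 9(W), 8(W), 7(W); every one is W ⇒ L
n=14: can move to 10, which is L ⇒ W
n=15: can move to 11, which is L ⇒ W
n=16: can move to 12, which is L ⇒ W
n=17: can move to 13, which is L ⇒ W
n=18: can move to 13, which is L ⇒ W
n=19: can move to 13, which is L ⇒ W
n=20: moves to 16(W), 15(W), 14(W); every one is W ⇒ L
L entries with 0 ≤ n ≤ 20: n = 0, 1, 2, 3, 10, 11, 12, 13, 20; that makes 9.

9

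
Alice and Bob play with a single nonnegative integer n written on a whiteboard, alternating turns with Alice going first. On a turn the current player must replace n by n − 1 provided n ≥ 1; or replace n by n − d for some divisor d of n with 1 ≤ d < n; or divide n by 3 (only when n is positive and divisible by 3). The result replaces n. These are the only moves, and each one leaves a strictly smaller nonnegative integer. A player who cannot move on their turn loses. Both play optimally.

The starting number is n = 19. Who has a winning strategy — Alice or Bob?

Bob wins.

Work bottom-up. With no move the player to move loses. Otherwise the position is W if at least one move leads to an L position for the opponent, and L if every move leads to a W.
n=0: no move → L
n=1: →0(L), so W
n=2: →1(W) only, which is W, so L
n=3: →2(L), so W
n=4: →2(L), so W
n=5: →4(W) only, which is W, so L
n=6: →2(L), so W
n=7: →6(W) only, which is W, so L
n=8: →7(L), so W
n=9: →3(W), 6(W), 8(W) — all W, so L
n=10: →5(L), so W
n=11: →10(W) only, which is W, so L
n=12: →9(L), so W
n=13: →12(W) only, which is W, so L
n=14: →7(L), so W
n=15: →5(L), so W
n=16: →8(W), 12(W), 14(W), 15(W) — all W, so L
n=17: →16(L), so W
n=18: →9(L), so W
n=19: →18(W) only, which is W, so L
The starting position 19 is L: whatever Alice does, the opponent receives a W position.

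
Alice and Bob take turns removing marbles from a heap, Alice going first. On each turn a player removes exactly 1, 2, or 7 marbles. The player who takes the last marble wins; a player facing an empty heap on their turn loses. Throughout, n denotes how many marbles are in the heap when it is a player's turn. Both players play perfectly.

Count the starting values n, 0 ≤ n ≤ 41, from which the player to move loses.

Label each position W (a win for the player to move) or L (a loss). A position with no legal move is L; any other position is W exactly when some move reaches an L, and L when every move reaches a W.
n=0: no move → L
n=1: W (go to 0, an L position)
n=2: W (go to 0, an L position)
n=3: L (options 2(W), 1(W) are all W)
n=4: W (go to 3, an L position)
n=5: W (go to 3, an L position)
n=6: L (options 5(W), 4(W) are all W)
n=7: W (go to 6, an L position)
n=8: W (go to 6, an L position)
n=9: L (options 8(W), 7(W), 2(W) are all W)
n=10: W (go to 9, an L position)
n=11: W (go to 9, an L position)
n=12: L (options 11(W), 10(W), 5(W) are all W)
n=13: W (go to 12, an L position)
n=14: W (go to 12, an L position)
n=15: L (options 14(W), 13(W), 8(W) are all W)
n=16: W (go to 15, an L position)
n=17: W (go to 15, an L position)
n=18: L (options 17(W), 16(W), 11(W) are all W)
n=19: W (go to 18, an L position)
n=20: W (go to 18, an L position)
n=21: L (options 20(W), 19(W), 14(W) are all W)
n=22: W (go to 21, an L position)
n=23: W (go to 21, an L position)
n=24: L (options 23(W), 22(W), 17(W) are all W)
n=25: W (go to 24, an L position)
n=26: W (go to 24, an L position)
n=27: L (options 26(W), 25(W), 20(W) are all W)
n=28: W (go to 27, an L position)
n=29: W (go to 27, an L position)
n=30: L (options 29(W), 28(W), 23(W) are all W)
n=31: W (go to 30, an L position)
n=32: W (go to 30, an L position)
n=33: L (options 32(W), 31(W), 26(W) are all W)
n=34: W (go to 33, an L position)
n=35: W (go to 33, an L position)
n=36: L (options 35(W), 34(W), 29(W) are all W)
n=37: W (go to 36, an L position)
n=38: W (go to 36, an L position)
n=39: L (options 38(W), 37(W), 32(W) are all W)
n=40: W (go to 39, an L position)
n=41: W (go to 39, an L position)
L entries with 0 ≤ n ≤ 41: n = 0, 3, 6, 9, 12, 15, 18, 21, 24, 27, 30, 33, 36, 39; that makes 14.

14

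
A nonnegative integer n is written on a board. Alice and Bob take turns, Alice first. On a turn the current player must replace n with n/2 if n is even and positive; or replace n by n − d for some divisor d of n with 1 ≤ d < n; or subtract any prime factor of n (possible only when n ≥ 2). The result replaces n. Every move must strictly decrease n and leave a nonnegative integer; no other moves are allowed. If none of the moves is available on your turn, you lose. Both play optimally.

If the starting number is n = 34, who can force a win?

Label each position W (a win for the player to move) or L (a loss). A position with no legal move is L; any other position is W exactly when some move reaches an L, and L when every move reaches a W.
n=0: no move → L
n=1: no move → L
n=2: W (go to 0, an L position)
n=3: W (go to 0, an L position)
n=4: L (options 2(W), 3(W) are all W)
n=5: W (go to 0, an L position)
n=6: W (go to 4, an L position)
n=7: W (go to 0, an L position)
n=8: W (go to 4, an L position)
n=9: L (options 6(W), 8(W) are all W)
n=10: W (go to 9, an L position)
n=11: W (go to 0, an L position)
n=12: W (go to 9, an L position)
n=13: W (go to 0, an L position)
n=14: L (options 7(W), 12(W), 13(W) are all W)
n=15: W (go to 14, an L position)
n=16: W (go to 14, an L position)
n=17: W (go to 0, an L position)
n=18: W (go to 9, an L position)
n=19: W (go to 0, an L position)
n=20: L (options 10(W), 15(W), 16(W), 18(W), 19(W) are all W)
n=21: W (go to 14, an L position)
n=22: W (go to 20, an L position)
n=23: W (go to 0, an L position)
n=24: W (go to 20, an L position)
n=25: W (go to 20, an L position)
n=26: L (options 13(W), 24(W), 25(W) are all W)
n=27: W (go to 26, an L position)
n=28: W (go to 14, an L position)
n=29: W (go to 0, an L position)
n=30: W (go to 20, an L position)
n=31: W (go to 0, an L position)
n=32: L (options 16(W), 24(W), 28(W), 30(W), 31(W) are all W)
n=33: W (go to 32, an L position)
n=34: W (go to 32, an L position)
The starting position 34 is W: Alice should move to 32, handing over an L position.

Alice wins.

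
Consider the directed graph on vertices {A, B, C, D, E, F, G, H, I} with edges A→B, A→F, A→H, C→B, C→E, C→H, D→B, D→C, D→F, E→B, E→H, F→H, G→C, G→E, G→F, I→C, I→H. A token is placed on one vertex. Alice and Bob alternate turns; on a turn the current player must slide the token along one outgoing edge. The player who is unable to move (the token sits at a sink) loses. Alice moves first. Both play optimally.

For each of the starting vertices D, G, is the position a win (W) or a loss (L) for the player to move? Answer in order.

Label each position W (a win for the player to move) or L (a loss). A position with no legal move is L; any other position is W exactly when some move reaches an L, and L when every move reaches a W.
Every edge goes from a vertex to one that appears earlier in the order B, H, F, E, A, C, D, G, I, so processing vertices in that order labels each vertex after all of its successors.
B: no outgoing edge → L
H: no outgoing edge → L
F: can move to H, which is L ⇒ W
E: can move to H, which is L ⇒ W
A: can move to H, which is L ⇒ W
C: can move to H, which is L ⇒ W
D: can move to B, which is L ⇒ W
G: moves to C(W), E(W), F(W); every one is W ⇒ L
I: can move to H, which is L ⇒ W

D: W, G: L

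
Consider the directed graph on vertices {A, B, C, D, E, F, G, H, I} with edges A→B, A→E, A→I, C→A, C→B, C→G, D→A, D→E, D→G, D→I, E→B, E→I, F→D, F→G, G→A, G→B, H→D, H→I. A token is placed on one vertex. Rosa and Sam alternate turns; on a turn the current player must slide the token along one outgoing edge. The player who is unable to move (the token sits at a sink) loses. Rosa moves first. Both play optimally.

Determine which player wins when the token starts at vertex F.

Classify positions by backward induction: terminal positions (no move available) are L. From any other position, the mover wins iff some move reaches an L.
Every edge goes from a vertex to one that appears earlier in the order I, B, E, A, G, D, F, C, H, so processing vertices in that order labels each vertex after all of its successors.
I: no outgoing edge → L
B: no outgoing edge → L
E: reaches L-position B → W
A: reaches L-position B → W
G: reaches L-position B → W
D: reaches L-position I → W
F: only reaches D(W), G(W), all W → L
C: reaches L-position B → W
H: reaches L-position I → W
The starting position F is L: whatever Rosa does, the opponent receives a W position.

Sam wins.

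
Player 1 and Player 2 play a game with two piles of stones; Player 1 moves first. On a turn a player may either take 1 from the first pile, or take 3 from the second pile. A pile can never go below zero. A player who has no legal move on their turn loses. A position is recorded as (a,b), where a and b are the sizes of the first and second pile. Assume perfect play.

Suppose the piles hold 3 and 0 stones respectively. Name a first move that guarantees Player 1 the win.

Move to (2,0).

Use the standard recursion: the mover loses at a terminal position; elsewhere, the mover wins exactly when some move hands the opponent an L position.
No move ever increases a pile, so every position that can arise here has a ≤ 3 and b ≤ 0; it is enough to label the cells with 0 ≤ a ≤ 3 and 0 ≤ b ≤ 0.
Every move lowers a or b (never raises either), so fill the grid row by row in increasing a, and left to right within a row: each cell's successors are then already labelled.
      b=0
a=0:    L
a=1:    W
a=2:    L
a=3:    W
Cells with no legal move (terminal, hence L): (0,0).
The remaining L cells, each justified by listing all of its moves:
(2,0): the only move is to (1,0)(W), a W ⇒ L
Every other cell has at least one move into one of the L cells above, so it is W.
From (3,0), the L positions reachable in one move are: (2,0).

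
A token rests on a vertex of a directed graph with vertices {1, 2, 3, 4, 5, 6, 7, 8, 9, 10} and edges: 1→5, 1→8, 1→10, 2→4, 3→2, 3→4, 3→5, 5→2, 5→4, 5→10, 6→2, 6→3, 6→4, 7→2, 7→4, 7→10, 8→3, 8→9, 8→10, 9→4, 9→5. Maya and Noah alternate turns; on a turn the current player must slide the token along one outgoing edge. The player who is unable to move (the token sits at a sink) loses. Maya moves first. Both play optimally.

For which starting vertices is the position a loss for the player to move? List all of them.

4, 10

Positions with no move are L. A position that does have a move is losing for the player to move precisely when every available move leads to a winning position for the opponent. Fill in the labels:
Every edge goes from a vertex to one that appears earlier in the order 4, 10, 2, 7, 5, 3, 9, 8, 1, 6, so processing vertices in that order labels each vertex after all of its successors.
4: no outgoing edge → L
10: no outgoing edge → L
2: →4(L), so W
7: →10(L), so W
5: →10(L), so W
3: →4(L), so W
9: →4(L), so W
8: →10(L), so W
1: →10(L), so W
6: →4(L), so W
Reading off the rows marked L gives the requested list; there are 2 such vertices.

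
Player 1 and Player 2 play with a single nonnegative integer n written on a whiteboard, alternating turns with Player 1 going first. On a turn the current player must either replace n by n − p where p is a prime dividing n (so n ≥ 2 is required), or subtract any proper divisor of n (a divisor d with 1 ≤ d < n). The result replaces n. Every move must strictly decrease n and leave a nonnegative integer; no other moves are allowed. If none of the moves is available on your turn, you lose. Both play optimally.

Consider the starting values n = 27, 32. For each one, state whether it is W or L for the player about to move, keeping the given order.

27: W, 32: L

Build the W/L table. Terminal = L. A non-terminal position is W if it has a move to some L; otherwise it is L.
n=0: no move → L
n=1: no move → L
n=2: reaches L-position 0 → W
n=3: reaches L-position 0 → W
n=4: only reaches 2(W), 3(W), all W → L
n=5: reaches L-position 0 → W
n=6: reaches L-position 4 → W
n=7: reaches L-position 0 → W
n=8: reaches L-position 4 → W
n=9: only reaches 6(W), 8(W), all W → L
n=10: reaches L-position 9 → W
n=11: reaches L-position 0 → W
n=12: reaches L-position 9 → W
n=13: reaches L-position 0 → W
n=14: only reaches 7(W), 12(W), 13(W), all W → L
n=15: reaches L-position 14 → W
n=16: reaches L-position 14 → W
n=17: reaches L-position 0 → W
n=18: reaches L-position 9 → W
n=19: reaches L-position 0 → W
n=20: only reaches 10(W), 15(W), 16(W), 18(W), 19(W), all W → L
n=21: reaches L-position 14 → W
n=22: reaches L-position 20 → W
n=23: reaches L-position 0 → W
n=24: reaches L-position 20 → W
n=25: reaches L-position 20 → W
n=26: only reaches 13(W), 24(W), 25(W), all W → L
n=27: reaches L-position 26 → W
n=28: reaches L-position 14 → W
n=29: reaches L-position 0 → W
n=30: reaches L-position 20 → W
n=31: reaches L-position 0 → W
n=32: only reaches 16(W), 24(W), 28(W), 30(W), 31(W), all W → L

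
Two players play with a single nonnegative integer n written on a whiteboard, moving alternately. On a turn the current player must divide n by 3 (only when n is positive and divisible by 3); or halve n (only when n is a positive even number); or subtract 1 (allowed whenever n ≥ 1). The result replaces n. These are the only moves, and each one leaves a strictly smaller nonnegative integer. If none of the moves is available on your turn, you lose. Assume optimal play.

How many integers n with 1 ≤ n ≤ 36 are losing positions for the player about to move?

14

Use the standard recursion: the mover loses at a terminal position; elsewhere, the mover wins exactly when some move hands the opponent an L position.
n=0: no move → L
n=1: →0(L), so W
n=2: →1(W) only, which is W, so L
n=3: →2(L), so W
n=4: →2(L), so W
n=5: →4(W) only, which is W, so L
n=6: →2(L), so W
n=7: →6(W) only, which is W, so L
n=8: →7(L), so W
n=9: →3(W), 8(W) — all W, so L
n=10: →5(L), so W
n=11: →10(W) only, which is W, so L
n=12: →11(L), so W
n=13: →12(W) only, which is W, so L
n=14: →7(L), so W
n=15: →5(L), so W
n=16: →8(W), 15(W) — all W, so L
n=17: →16(L), so W
n=18: →9(L), so W
n=19: →18(W) only, which is W, so L
n=20: →19(L), so W
n=21: →7(L), so W
n=22: →11(L), so W
n=23: →22(W) only, which is W, so L
n=24: →23(L), so W
n=25: →24(W) only, which is W, so L
n=26: →13(L), so W
n=27: →9(L), so W
n=28: →14(W), 27(W) — all W, so L
n=29: →28(L), so W
n=30: →10(W), 15(W), 29(W) — all W, so L
n=31: →30(L), so W
n=32: →16(L), so W
n=33: →11(L), so W
n=34: →17(W), 33(W) — all W, so L
n=35: →34(L), so W
n=36: →12(W), 18(W), 35(W) — all W, so L
L entries with 1 ≤ n ≤ 36 (n=0 is outside the asked range and is not counted): n = 2, 5, 7, 9, 11, 13, 16, 19, 23, 25, 28, 30, 34, 36; that makes 14.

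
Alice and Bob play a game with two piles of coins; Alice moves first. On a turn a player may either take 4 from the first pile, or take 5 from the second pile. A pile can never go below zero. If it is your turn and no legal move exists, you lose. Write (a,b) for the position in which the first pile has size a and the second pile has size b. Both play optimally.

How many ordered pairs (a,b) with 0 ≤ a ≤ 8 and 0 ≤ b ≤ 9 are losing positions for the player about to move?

Work bottom-up. With no move the player to move loses. Otherwise the position is W if at least one move leads to an L position for the opponent, and L if every move leads to a W.
Every move lowers a or b (never raises either), so fill the grid row by row in increasing a, and left to right within a row: each cell's successors are then already labelled.
      b=0  b=1  b=2  b=3  b=4  b=5  b=6  b=7  b=8  b=9
a=0:    L    L    L    L    L    W    W    W    W    W
a=1:    L    L    L    L    L    W    W    W    W    W
a=2:    L    L    L    L    L    W    W    W    W    W
a=3:    L    L    L    L    L    W    W    W    W    W
a=4:    W    W    W    W    W    L    L    L    L    L
a=5:    W    W    W    W    W    L    L    L    L    L
a=6:    W    W    W    W    W    L    L    L    L    L
a=7:    W    W    W    W    W    L    L    L    L    L
a=8:    L    L    L    L    L    W    W    W    W    W
Cells with no legal move (terminal, hence L): (0,0), (0,1), (0,2), (0,3), (0,4), (1,0), (1,1), (1,2), (1,3), (1,4), (2,0), (2,1), (2,2), (2,3), (2,4), (3,0), (3,1), (3,2), (3,3), (3,4).
The remaining L cells, each justified by listing all of its moves:
(4,5): moves to (0,5)(W), (4,0)(W); every one is W ⇒ L
(4,6): moves to (0,6)(W), (4,1)(W); every one is W ⇒ L
(4,7): moves to (0,7)(W), (4,2)(W); every one is W ⇒ L
(4,8): moves to (0,8)(W), (4,3)(W); every one is W ⇒ L
(4,9): moves to (0,9)(W), (4,4)(W); every one is W ⇒ L
(5,5): moves to (1,5)(W), (5,0)(W); every one is W ⇒ L
(5,6): moves to (1,6)(W), (5,1)(W); every one is W ⇒ L
(5,7): moves to (1,7)(W), (5,2)(W); every one is W ⇒ L
(5,8): moves to (1,8)(W), (5,3)(W); every one is W ⇒ L
(5,9): moves to (1,9)(W), (5,4)(W); every one is W ⇒ L
(6,5): moves to (2,5)(W), (6,0)(W); every one is W ⇒ L
(6,6): moves to (2,6)(W), (6,1)(W); every one is W ⇒ L
(6,7): moves to (2,7)(W), (6,2)(W); every one is W ⇒ L
(6,8): moves to (2,8)(W), (6,3)(W); every one is W ⇒ L
(6,9): moves to (2,9)(W), (6,4)(W); every one is W ⇒ L
(7,5): moves to (3,5)(W), (7,0)(W); every one is W ⇒ L
(7,6): moves to (3,6)(W), (7,1)(W); every one is W ⇒ L
(7,7): moves to (3,7)(W), (7,2)(W); every one is W ⇒ L
(7,8): moves to (3,8)(W), (7,3)(W); every one is W ⇒ L
(7,9): moves to (3,9)(W), (7,4)(W); every one is W ⇒ L
(8,0): the only move is to (4,0)(W), a W ⇒ L
(8,1): the only move is to (4,1)(W), a W ⇒ L
(8,2): the only move is to (4,2)(W), a W ⇒ L
(8,3): the only move is to (4,3)(W), a W ⇒ L
(8,4): the only move is to (4,4)(W), a W ⇒ L
Every other cell has at least one move into one of the L cells above, so it is W.
L cells per row: a=0: 5, a=1: 5, a=2: 5, a=3: 5, a=4: 5, a=5: 5, a=6: 5, a=7: 5, a=8: 5; total 45.

45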